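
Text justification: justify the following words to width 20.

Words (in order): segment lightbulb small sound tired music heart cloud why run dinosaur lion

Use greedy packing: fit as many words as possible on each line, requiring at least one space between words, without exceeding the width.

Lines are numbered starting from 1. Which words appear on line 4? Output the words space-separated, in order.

Line 1: ['segment', 'lightbulb'] (min_width=17, slack=3)
Line 2: ['small', 'sound', 'tired'] (min_width=17, slack=3)
Line 3: ['music', 'heart', 'cloud'] (min_width=17, slack=3)
Line 4: ['why', 'run', 'dinosaur'] (min_width=16, slack=4)
Line 5: ['lion'] (min_width=4, slack=16)

Answer: why run dinosaur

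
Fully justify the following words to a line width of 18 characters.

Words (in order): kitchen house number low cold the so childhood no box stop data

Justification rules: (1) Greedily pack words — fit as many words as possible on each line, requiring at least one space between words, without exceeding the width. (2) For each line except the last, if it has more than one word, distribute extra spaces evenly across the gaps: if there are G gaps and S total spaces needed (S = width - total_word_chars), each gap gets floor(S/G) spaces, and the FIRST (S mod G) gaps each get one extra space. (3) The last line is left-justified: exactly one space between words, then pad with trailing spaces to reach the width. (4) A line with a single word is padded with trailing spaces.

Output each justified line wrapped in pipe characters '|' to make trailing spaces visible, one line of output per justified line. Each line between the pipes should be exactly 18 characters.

Line 1: ['kitchen', 'house'] (min_width=13, slack=5)
Line 2: ['number', 'low', 'cold'] (min_width=15, slack=3)
Line 3: ['the', 'so', 'childhood'] (min_width=16, slack=2)
Line 4: ['no', 'box', 'stop', 'data'] (min_width=16, slack=2)

Answer: |kitchen      house|
|number   low  cold|
|the  so  childhood|
|no box stop data  |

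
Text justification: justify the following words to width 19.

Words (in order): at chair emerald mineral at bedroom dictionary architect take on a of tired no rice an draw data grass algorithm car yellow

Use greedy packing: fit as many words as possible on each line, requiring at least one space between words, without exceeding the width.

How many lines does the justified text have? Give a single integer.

Answer: 8

Derivation:
Line 1: ['at', 'chair', 'emerald'] (min_width=16, slack=3)
Line 2: ['mineral', 'at', 'bedroom'] (min_width=18, slack=1)
Line 3: ['dictionary'] (min_width=10, slack=9)
Line 4: ['architect', 'take', 'on', 'a'] (min_width=19, slack=0)
Line 5: ['of', 'tired', 'no', 'rice', 'an'] (min_width=19, slack=0)
Line 6: ['draw', 'data', 'grass'] (min_width=15, slack=4)
Line 7: ['algorithm', 'car'] (min_width=13, slack=6)
Line 8: ['yellow'] (min_width=6, slack=13)
Total lines: 8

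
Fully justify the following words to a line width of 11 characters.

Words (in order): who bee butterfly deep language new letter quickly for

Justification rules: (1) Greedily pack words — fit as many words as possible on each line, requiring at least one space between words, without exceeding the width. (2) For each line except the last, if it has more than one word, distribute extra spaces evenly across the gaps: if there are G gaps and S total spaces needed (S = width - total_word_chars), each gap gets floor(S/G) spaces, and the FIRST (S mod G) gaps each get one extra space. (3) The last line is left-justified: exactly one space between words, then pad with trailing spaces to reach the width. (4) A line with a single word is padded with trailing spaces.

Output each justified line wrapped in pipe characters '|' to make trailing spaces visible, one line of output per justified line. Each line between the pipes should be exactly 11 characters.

Answer: |who     bee|
|butterfly  |
|deep       |
|language   |
|new  letter|
|quickly for|

Derivation:
Line 1: ['who', 'bee'] (min_width=7, slack=4)
Line 2: ['butterfly'] (min_width=9, slack=2)
Line 3: ['deep'] (min_width=4, slack=7)
Line 4: ['language'] (min_width=8, slack=3)
Line 5: ['new', 'letter'] (min_width=10, slack=1)
Line 6: ['quickly', 'for'] (min_width=11, slack=0)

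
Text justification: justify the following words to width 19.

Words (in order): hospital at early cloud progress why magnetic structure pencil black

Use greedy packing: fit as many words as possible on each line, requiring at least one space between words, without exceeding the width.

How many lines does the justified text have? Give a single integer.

Line 1: ['hospital', 'at', 'early'] (min_width=17, slack=2)
Line 2: ['cloud', 'progress', 'why'] (min_width=18, slack=1)
Line 3: ['magnetic', 'structure'] (min_width=18, slack=1)
Line 4: ['pencil', 'black'] (min_width=12, slack=7)
Total lines: 4

Answer: 4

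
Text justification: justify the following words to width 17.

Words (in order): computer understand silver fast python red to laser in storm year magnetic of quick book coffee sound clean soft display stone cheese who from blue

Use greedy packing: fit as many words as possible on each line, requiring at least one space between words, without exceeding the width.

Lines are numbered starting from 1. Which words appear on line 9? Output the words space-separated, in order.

Line 1: ['computer'] (min_width=8, slack=9)
Line 2: ['understand', 'silver'] (min_width=17, slack=0)
Line 3: ['fast', 'python', 'red'] (min_width=15, slack=2)
Line 4: ['to', 'laser', 'in', 'storm'] (min_width=17, slack=0)
Line 5: ['year', 'magnetic', 'of'] (min_width=16, slack=1)
Line 6: ['quick', 'book', 'coffee'] (min_width=17, slack=0)
Line 7: ['sound', 'clean', 'soft'] (min_width=16, slack=1)
Line 8: ['display', 'stone'] (min_width=13, slack=4)
Line 9: ['cheese', 'who', 'from'] (min_width=15, slack=2)
Line 10: ['blue'] (min_width=4, slack=13)

Answer: cheese who from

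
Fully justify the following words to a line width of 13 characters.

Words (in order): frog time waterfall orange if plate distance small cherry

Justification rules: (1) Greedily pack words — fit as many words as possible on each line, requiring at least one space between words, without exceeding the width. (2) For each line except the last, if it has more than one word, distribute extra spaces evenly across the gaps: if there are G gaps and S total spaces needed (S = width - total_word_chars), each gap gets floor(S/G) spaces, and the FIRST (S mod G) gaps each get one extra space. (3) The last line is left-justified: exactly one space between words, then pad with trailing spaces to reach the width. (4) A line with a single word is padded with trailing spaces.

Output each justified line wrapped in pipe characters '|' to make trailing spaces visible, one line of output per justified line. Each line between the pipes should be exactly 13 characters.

Line 1: ['frog', 'time'] (min_width=9, slack=4)
Line 2: ['waterfall'] (min_width=9, slack=4)
Line 3: ['orange', 'if'] (min_width=9, slack=4)
Line 4: ['plate'] (min_width=5, slack=8)
Line 5: ['distance'] (min_width=8, slack=5)
Line 6: ['small', 'cherry'] (min_width=12, slack=1)

Answer: |frog     time|
|waterfall    |
|orange     if|
|plate        |
|distance     |
|small cherry |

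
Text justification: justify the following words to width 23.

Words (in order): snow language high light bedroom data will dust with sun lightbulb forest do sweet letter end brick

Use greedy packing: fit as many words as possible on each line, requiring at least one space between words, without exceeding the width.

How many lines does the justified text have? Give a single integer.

Answer: 5

Derivation:
Line 1: ['snow', 'language', 'high'] (min_width=18, slack=5)
Line 2: ['light', 'bedroom', 'data', 'will'] (min_width=23, slack=0)
Line 3: ['dust', 'with', 'sun', 'lightbulb'] (min_width=23, slack=0)
Line 4: ['forest', 'do', 'sweet', 'letter'] (min_width=22, slack=1)
Line 5: ['end', 'brick'] (min_width=9, slack=14)
Total lines: 5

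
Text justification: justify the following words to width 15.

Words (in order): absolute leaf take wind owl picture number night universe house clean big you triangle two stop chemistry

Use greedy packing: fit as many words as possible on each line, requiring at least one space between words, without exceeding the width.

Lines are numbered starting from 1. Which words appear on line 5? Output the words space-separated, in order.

Answer: house clean big

Derivation:
Line 1: ['absolute', 'leaf'] (min_width=13, slack=2)
Line 2: ['take', 'wind', 'owl'] (min_width=13, slack=2)
Line 3: ['picture', 'number'] (min_width=14, slack=1)
Line 4: ['night', 'universe'] (min_width=14, slack=1)
Line 5: ['house', 'clean', 'big'] (min_width=15, slack=0)
Line 6: ['you', 'triangle'] (min_width=12, slack=3)
Line 7: ['two', 'stop'] (min_width=8, slack=7)
Line 8: ['chemistry'] (min_width=9, slack=6)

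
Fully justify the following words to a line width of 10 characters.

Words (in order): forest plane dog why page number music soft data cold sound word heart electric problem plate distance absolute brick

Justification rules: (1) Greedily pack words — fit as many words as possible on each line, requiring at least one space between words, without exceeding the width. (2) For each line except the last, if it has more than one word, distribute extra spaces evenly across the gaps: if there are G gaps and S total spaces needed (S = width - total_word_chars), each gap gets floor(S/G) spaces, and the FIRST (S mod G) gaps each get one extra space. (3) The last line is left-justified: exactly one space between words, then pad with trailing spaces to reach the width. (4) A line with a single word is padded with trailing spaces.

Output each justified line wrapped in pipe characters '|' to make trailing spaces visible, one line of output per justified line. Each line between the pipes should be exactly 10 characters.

Line 1: ['forest'] (min_width=6, slack=4)
Line 2: ['plane', 'dog'] (min_width=9, slack=1)
Line 3: ['why', 'page'] (min_width=8, slack=2)
Line 4: ['number'] (min_width=6, slack=4)
Line 5: ['music', 'soft'] (min_width=10, slack=0)
Line 6: ['data', 'cold'] (min_width=9, slack=1)
Line 7: ['sound', 'word'] (min_width=10, slack=0)
Line 8: ['heart'] (min_width=5, slack=5)
Line 9: ['electric'] (min_width=8, slack=2)
Line 10: ['problem'] (min_width=7, slack=3)
Line 11: ['plate'] (min_width=5, slack=5)
Line 12: ['distance'] (min_width=8, slack=2)
Line 13: ['absolute'] (min_width=8, slack=2)
Line 14: ['brick'] (min_width=5, slack=5)

Answer: |forest    |
|plane  dog|
|why   page|
|number    |
|music soft|
|data  cold|
|sound word|
|heart     |
|electric  |
|problem   |
|plate     |
|distance  |
|absolute  |
|brick     |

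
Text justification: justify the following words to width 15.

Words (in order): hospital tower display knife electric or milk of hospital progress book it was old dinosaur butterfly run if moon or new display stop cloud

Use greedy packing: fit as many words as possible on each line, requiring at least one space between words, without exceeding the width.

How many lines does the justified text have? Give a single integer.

Line 1: ['hospital', 'tower'] (min_width=14, slack=1)
Line 2: ['display', 'knife'] (min_width=13, slack=2)
Line 3: ['electric', 'or'] (min_width=11, slack=4)
Line 4: ['milk', 'of'] (min_width=7, slack=8)
Line 5: ['hospital'] (min_width=8, slack=7)
Line 6: ['progress', 'book'] (min_width=13, slack=2)
Line 7: ['it', 'was', 'old'] (min_width=10, slack=5)
Line 8: ['dinosaur'] (min_width=8, slack=7)
Line 9: ['butterfly', 'run'] (min_width=13, slack=2)
Line 10: ['if', 'moon', 'or', 'new'] (min_width=14, slack=1)
Line 11: ['display', 'stop'] (min_width=12, slack=3)
Line 12: ['cloud'] (min_width=5, slack=10)
Total lines: 12

Answer: 12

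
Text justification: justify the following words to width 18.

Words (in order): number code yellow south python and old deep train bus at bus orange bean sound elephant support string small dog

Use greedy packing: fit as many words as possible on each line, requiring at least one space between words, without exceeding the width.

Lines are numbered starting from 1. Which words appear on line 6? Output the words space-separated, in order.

Line 1: ['number', 'code', 'yellow'] (min_width=18, slack=0)
Line 2: ['south', 'python', 'and'] (min_width=16, slack=2)
Line 3: ['old', 'deep', 'train', 'bus'] (min_width=18, slack=0)
Line 4: ['at', 'bus', 'orange', 'bean'] (min_width=18, slack=0)
Line 5: ['sound', 'elephant'] (min_width=14, slack=4)
Line 6: ['support', 'string'] (min_width=14, slack=4)
Line 7: ['small', 'dog'] (min_width=9, slack=9)

Answer: support string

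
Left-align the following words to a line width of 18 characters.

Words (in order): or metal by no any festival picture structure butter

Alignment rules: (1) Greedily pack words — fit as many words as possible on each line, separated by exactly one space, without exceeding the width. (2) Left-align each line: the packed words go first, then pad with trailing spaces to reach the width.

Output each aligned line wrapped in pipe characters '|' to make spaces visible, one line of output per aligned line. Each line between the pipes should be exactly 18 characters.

Answer: |or metal by no any|
|festival picture  |
|structure butter  |

Derivation:
Line 1: ['or', 'metal', 'by', 'no', 'any'] (min_width=18, slack=0)
Line 2: ['festival', 'picture'] (min_width=16, slack=2)
Line 3: ['structure', 'butter'] (min_width=16, slack=2)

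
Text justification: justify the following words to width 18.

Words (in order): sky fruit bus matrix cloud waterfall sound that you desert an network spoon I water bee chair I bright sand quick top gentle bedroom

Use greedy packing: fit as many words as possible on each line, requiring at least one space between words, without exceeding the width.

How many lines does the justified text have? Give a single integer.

Answer: 8

Derivation:
Line 1: ['sky', 'fruit', 'bus'] (min_width=13, slack=5)
Line 2: ['matrix', 'cloud'] (min_width=12, slack=6)
Line 3: ['waterfall', 'sound'] (min_width=15, slack=3)
Line 4: ['that', 'you', 'desert', 'an'] (min_width=18, slack=0)
Line 5: ['network', 'spoon', 'I'] (min_width=15, slack=3)
Line 6: ['water', 'bee', 'chair', 'I'] (min_width=17, slack=1)
Line 7: ['bright', 'sand', 'quick'] (min_width=17, slack=1)
Line 8: ['top', 'gentle', 'bedroom'] (min_width=18, slack=0)
Total lines: 8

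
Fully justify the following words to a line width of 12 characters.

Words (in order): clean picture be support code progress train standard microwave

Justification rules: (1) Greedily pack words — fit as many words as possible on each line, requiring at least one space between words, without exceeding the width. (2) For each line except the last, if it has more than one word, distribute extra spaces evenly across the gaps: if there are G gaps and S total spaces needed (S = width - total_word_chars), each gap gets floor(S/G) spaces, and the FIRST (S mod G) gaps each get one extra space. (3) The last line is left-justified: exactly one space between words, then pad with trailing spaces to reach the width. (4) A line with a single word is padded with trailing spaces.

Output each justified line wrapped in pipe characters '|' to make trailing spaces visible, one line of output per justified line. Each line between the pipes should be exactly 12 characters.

Answer: |clean       |
|picture   be|
|support code|
|progress    |
|train       |
|standard    |
|microwave   |

Derivation:
Line 1: ['clean'] (min_width=5, slack=7)
Line 2: ['picture', 'be'] (min_width=10, slack=2)
Line 3: ['support', 'code'] (min_width=12, slack=0)
Line 4: ['progress'] (min_width=8, slack=4)
Line 5: ['train'] (min_width=5, slack=7)
Line 6: ['standard'] (min_width=8, slack=4)
Line 7: ['microwave'] (min_width=9, slack=3)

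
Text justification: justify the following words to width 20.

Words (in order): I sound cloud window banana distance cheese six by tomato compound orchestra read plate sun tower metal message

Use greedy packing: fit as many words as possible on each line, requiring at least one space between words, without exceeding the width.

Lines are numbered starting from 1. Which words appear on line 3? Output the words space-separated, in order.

Answer: cheese six by tomato

Derivation:
Line 1: ['I', 'sound', 'cloud', 'window'] (min_width=20, slack=0)
Line 2: ['banana', 'distance'] (min_width=15, slack=5)
Line 3: ['cheese', 'six', 'by', 'tomato'] (min_width=20, slack=0)
Line 4: ['compound', 'orchestra'] (min_width=18, slack=2)
Line 5: ['read', 'plate', 'sun', 'tower'] (min_width=20, slack=0)
Line 6: ['metal', 'message'] (min_width=13, slack=7)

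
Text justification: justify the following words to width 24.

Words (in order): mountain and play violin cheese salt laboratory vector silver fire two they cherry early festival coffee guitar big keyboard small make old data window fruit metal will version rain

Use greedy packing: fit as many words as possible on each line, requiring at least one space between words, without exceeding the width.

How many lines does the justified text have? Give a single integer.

Line 1: ['mountain', 'and', 'play', 'violin'] (min_width=24, slack=0)
Line 2: ['cheese', 'salt', 'laboratory'] (min_width=22, slack=2)
Line 3: ['vector', 'silver', 'fire', 'two'] (min_width=22, slack=2)
Line 4: ['they', 'cherry', 'early'] (min_width=17, slack=7)
Line 5: ['festival', 'coffee', 'guitar'] (min_width=22, slack=2)
Line 6: ['big', 'keyboard', 'small', 'make'] (min_width=23, slack=1)
Line 7: ['old', 'data', 'window', 'fruit'] (min_width=21, slack=3)
Line 8: ['metal', 'will', 'version', 'rain'] (min_width=23, slack=1)
Total lines: 8

Answer: 8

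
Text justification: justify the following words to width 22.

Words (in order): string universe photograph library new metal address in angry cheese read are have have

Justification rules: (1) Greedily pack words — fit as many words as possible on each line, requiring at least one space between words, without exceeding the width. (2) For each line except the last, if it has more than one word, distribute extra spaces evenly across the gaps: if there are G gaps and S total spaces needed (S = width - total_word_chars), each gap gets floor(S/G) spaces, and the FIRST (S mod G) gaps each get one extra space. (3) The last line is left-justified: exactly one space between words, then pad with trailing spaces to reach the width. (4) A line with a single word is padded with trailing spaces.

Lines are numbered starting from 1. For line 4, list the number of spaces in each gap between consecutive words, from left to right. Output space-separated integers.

Line 1: ['string', 'universe'] (min_width=15, slack=7)
Line 2: ['photograph', 'library', 'new'] (min_width=22, slack=0)
Line 3: ['metal', 'address', 'in', 'angry'] (min_width=22, slack=0)
Line 4: ['cheese', 'read', 'are', 'have'] (min_width=20, slack=2)
Line 5: ['have'] (min_width=4, slack=18)

Answer: 2 2 1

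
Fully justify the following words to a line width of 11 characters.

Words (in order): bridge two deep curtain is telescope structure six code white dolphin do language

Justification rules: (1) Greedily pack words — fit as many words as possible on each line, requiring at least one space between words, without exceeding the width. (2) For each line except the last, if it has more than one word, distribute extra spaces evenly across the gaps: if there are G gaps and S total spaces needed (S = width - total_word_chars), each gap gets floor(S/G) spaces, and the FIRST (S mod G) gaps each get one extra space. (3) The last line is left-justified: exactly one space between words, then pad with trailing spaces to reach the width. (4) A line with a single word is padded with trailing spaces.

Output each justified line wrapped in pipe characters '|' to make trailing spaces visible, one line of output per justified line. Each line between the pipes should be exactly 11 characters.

Answer: |bridge  two|
|deep       |
|curtain  is|
|telescope  |
|structure  |
|six    code|
|white      |
|dolphin  do|
|language   |

Derivation:
Line 1: ['bridge', 'two'] (min_width=10, slack=1)
Line 2: ['deep'] (min_width=4, slack=7)
Line 3: ['curtain', 'is'] (min_width=10, slack=1)
Line 4: ['telescope'] (min_width=9, slack=2)
Line 5: ['structure'] (min_width=9, slack=2)
Line 6: ['six', 'code'] (min_width=8, slack=3)
Line 7: ['white'] (min_width=5, slack=6)
Line 8: ['dolphin', 'do'] (min_width=10, slack=1)
Line 9: ['language'] (min_width=8, slack=3)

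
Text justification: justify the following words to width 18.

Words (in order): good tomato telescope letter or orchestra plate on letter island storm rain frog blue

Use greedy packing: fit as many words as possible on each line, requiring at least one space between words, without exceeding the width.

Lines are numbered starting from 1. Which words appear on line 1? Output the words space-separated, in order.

Answer: good tomato

Derivation:
Line 1: ['good', 'tomato'] (min_width=11, slack=7)
Line 2: ['telescope', 'letter'] (min_width=16, slack=2)
Line 3: ['or', 'orchestra', 'plate'] (min_width=18, slack=0)
Line 4: ['on', 'letter', 'island'] (min_width=16, slack=2)
Line 5: ['storm', 'rain', 'frog'] (min_width=15, slack=3)
Line 6: ['blue'] (min_width=4, slack=14)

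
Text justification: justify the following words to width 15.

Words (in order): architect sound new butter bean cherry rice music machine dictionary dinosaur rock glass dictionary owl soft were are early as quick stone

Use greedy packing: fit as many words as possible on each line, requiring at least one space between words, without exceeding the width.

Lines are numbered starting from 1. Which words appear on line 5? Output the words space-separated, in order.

Line 1: ['architect', 'sound'] (min_width=15, slack=0)
Line 2: ['new', 'butter', 'bean'] (min_width=15, slack=0)
Line 3: ['cherry', 'rice'] (min_width=11, slack=4)
Line 4: ['music', 'machine'] (min_width=13, slack=2)
Line 5: ['dictionary'] (min_width=10, slack=5)
Line 6: ['dinosaur', 'rock'] (min_width=13, slack=2)
Line 7: ['glass'] (min_width=5, slack=10)
Line 8: ['dictionary', 'owl'] (min_width=14, slack=1)
Line 9: ['soft', 'were', 'are'] (min_width=13, slack=2)
Line 10: ['early', 'as', 'quick'] (min_width=14, slack=1)
Line 11: ['stone'] (min_width=5, slack=10)

Answer: dictionary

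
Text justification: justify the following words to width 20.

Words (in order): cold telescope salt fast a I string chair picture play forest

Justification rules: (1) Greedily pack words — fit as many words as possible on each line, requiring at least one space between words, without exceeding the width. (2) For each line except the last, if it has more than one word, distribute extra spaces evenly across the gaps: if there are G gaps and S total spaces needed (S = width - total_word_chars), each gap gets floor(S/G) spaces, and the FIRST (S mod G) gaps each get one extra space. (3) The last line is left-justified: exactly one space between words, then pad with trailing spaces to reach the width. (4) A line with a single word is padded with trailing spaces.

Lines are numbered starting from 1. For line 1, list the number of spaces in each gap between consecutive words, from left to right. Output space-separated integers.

Line 1: ['cold', 'telescope', 'salt'] (min_width=19, slack=1)
Line 2: ['fast', 'a', 'I', 'string'] (min_width=15, slack=5)
Line 3: ['chair', 'picture', 'play'] (min_width=18, slack=2)
Line 4: ['forest'] (min_width=6, slack=14)

Answer: 2 1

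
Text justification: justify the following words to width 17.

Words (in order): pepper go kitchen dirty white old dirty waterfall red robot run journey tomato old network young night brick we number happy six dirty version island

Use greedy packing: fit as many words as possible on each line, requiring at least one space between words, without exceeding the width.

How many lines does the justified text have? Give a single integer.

Answer: 10

Derivation:
Line 1: ['pepper', 'go', 'kitchen'] (min_width=17, slack=0)
Line 2: ['dirty', 'white', 'old'] (min_width=15, slack=2)
Line 3: ['dirty', 'waterfall'] (min_width=15, slack=2)
Line 4: ['red', 'robot', 'run'] (min_width=13, slack=4)
Line 5: ['journey', 'tomato'] (min_width=14, slack=3)
Line 6: ['old', 'network', 'young'] (min_width=17, slack=0)
Line 7: ['night', 'brick', 'we'] (min_width=14, slack=3)
Line 8: ['number', 'happy', 'six'] (min_width=16, slack=1)
Line 9: ['dirty', 'version'] (min_width=13, slack=4)
Line 10: ['island'] (min_width=6, slack=11)
Total lines: 10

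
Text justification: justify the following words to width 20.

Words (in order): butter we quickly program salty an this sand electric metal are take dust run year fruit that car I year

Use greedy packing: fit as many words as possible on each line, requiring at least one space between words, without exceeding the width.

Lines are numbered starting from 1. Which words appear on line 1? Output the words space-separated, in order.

Answer: butter we quickly

Derivation:
Line 1: ['butter', 'we', 'quickly'] (min_width=17, slack=3)
Line 2: ['program', 'salty', 'an'] (min_width=16, slack=4)
Line 3: ['this', 'sand', 'electric'] (min_width=18, slack=2)
Line 4: ['metal', 'are', 'take', 'dust'] (min_width=19, slack=1)
Line 5: ['run', 'year', 'fruit', 'that'] (min_width=19, slack=1)
Line 6: ['car', 'I', 'year'] (min_width=10, slack=10)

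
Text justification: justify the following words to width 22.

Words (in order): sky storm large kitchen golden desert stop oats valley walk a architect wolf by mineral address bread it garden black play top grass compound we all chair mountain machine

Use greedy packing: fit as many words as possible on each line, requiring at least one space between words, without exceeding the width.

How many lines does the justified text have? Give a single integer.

Answer: 9

Derivation:
Line 1: ['sky', 'storm', 'large'] (min_width=15, slack=7)
Line 2: ['kitchen', 'golden', 'desert'] (min_width=21, slack=1)
Line 3: ['stop', 'oats', 'valley', 'walk'] (min_width=21, slack=1)
Line 4: ['a', 'architect', 'wolf', 'by'] (min_width=19, slack=3)
Line 5: ['mineral', 'address', 'bread'] (min_width=21, slack=1)
Line 6: ['it', 'garden', 'black', 'play'] (min_width=20, slack=2)
Line 7: ['top', 'grass', 'compound', 'we'] (min_width=21, slack=1)
Line 8: ['all', 'chair', 'mountain'] (min_width=18, slack=4)
Line 9: ['machine'] (min_width=7, slack=15)
Total lines: 9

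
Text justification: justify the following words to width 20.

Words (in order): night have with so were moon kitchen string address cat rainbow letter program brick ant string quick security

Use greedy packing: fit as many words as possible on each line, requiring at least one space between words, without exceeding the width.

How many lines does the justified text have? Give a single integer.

Line 1: ['night', 'have', 'with', 'so'] (min_width=18, slack=2)
Line 2: ['were', 'moon', 'kitchen'] (min_width=17, slack=3)
Line 3: ['string', 'address', 'cat'] (min_width=18, slack=2)
Line 4: ['rainbow', 'letter'] (min_width=14, slack=6)
Line 5: ['program', 'brick', 'ant'] (min_width=17, slack=3)
Line 6: ['string', 'quick'] (min_width=12, slack=8)
Line 7: ['security'] (min_width=8, slack=12)
Total lines: 7

Answer: 7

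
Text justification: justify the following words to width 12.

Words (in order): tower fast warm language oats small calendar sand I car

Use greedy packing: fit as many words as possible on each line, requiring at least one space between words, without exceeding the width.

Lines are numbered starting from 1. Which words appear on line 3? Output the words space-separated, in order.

Answer: language

Derivation:
Line 1: ['tower', 'fast'] (min_width=10, slack=2)
Line 2: ['warm'] (min_width=4, slack=8)
Line 3: ['language'] (min_width=8, slack=4)
Line 4: ['oats', 'small'] (min_width=10, slack=2)
Line 5: ['calendar'] (min_width=8, slack=4)
Line 6: ['sand', 'I', 'car'] (min_width=10, slack=2)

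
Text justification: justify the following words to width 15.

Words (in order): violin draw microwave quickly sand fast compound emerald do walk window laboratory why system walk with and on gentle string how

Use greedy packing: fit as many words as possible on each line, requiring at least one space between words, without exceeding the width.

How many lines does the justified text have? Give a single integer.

Answer: 11

Derivation:
Line 1: ['violin', 'draw'] (min_width=11, slack=4)
Line 2: ['microwave'] (min_width=9, slack=6)
Line 3: ['quickly', 'sand'] (min_width=12, slack=3)
Line 4: ['fast', 'compound'] (min_width=13, slack=2)
Line 5: ['emerald', 'do', 'walk'] (min_width=15, slack=0)
Line 6: ['window'] (min_width=6, slack=9)
Line 7: ['laboratory', 'why'] (min_width=14, slack=1)
Line 8: ['system', 'walk'] (min_width=11, slack=4)
Line 9: ['with', 'and', 'on'] (min_width=11, slack=4)
Line 10: ['gentle', 'string'] (min_width=13, slack=2)
Line 11: ['how'] (min_width=3, slack=12)
Total lines: 11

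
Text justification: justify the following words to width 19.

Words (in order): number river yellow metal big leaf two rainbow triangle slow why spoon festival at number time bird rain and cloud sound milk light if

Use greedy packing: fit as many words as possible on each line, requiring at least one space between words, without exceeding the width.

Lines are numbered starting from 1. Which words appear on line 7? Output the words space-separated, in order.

Line 1: ['number', 'river', 'yellow'] (min_width=19, slack=0)
Line 2: ['metal', 'big', 'leaf', 'two'] (min_width=18, slack=1)
Line 3: ['rainbow', 'triangle'] (min_width=16, slack=3)
Line 4: ['slow', 'why', 'spoon'] (min_width=14, slack=5)
Line 5: ['festival', 'at', 'number'] (min_width=18, slack=1)
Line 6: ['time', 'bird', 'rain', 'and'] (min_width=18, slack=1)
Line 7: ['cloud', 'sound', 'milk'] (min_width=16, slack=3)
Line 8: ['light', 'if'] (min_width=8, slack=11)

Answer: cloud sound milk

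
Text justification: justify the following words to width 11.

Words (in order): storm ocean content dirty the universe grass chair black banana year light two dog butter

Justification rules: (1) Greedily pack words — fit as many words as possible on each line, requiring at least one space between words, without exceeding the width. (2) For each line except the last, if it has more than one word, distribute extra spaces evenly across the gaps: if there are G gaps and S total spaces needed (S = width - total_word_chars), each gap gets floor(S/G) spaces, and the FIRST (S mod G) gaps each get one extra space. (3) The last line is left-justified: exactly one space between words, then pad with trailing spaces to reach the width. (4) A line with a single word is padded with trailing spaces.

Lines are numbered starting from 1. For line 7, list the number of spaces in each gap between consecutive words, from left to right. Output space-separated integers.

Line 1: ['storm', 'ocean'] (min_width=11, slack=0)
Line 2: ['content'] (min_width=7, slack=4)
Line 3: ['dirty', 'the'] (min_width=9, slack=2)
Line 4: ['universe'] (min_width=8, slack=3)
Line 5: ['grass', 'chair'] (min_width=11, slack=0)
Line 6: ['black'] (min_width=5, slack=6)
Line 7: ['banana', 'year'] (min_width=11, slack=0)
Line 8: ['light', 'two'] (min_width=9, slack=2)
Line 9: ['dog', 'butter'] (min_width=10, slack=1)

Answer: 1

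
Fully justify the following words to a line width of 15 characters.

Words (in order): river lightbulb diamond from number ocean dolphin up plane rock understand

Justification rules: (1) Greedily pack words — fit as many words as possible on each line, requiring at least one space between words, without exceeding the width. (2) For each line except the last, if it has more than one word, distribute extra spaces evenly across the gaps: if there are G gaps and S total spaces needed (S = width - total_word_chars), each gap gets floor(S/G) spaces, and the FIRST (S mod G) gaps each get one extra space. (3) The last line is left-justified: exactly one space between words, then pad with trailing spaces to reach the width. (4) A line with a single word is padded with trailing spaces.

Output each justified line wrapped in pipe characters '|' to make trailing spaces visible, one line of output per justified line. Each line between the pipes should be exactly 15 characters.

Line 1: ['river', 'lightbulb'] (min_width=15, slack=0)
Line 2: ['diamond', 'from'] (min_width=12, slack=3)
Line 3: ['number', 'ocean'] (min_width=12, slack=3)
Line 4: ['dolphin', 'up'] (min_width=10, slack=5)
Line 5: ['plane', 'rock'] (min_width=10, slack=5)
Line 6: ['understand'] (min_width=10, slack=5)

Answer: |river lightbulb|
|diamond    from|
|number    ocean|
|dolphin      up|
|plane      rock|
|understand     |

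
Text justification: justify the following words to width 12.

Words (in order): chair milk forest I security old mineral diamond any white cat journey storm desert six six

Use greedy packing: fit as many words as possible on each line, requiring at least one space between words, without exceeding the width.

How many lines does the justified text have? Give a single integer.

Line 1: ['chair', 'milk'] (min_width=10, slack=2)
Line 2: ['forest', 'I'] (min_width=8, slack=4)
Line 3: ['security', 'old'] (min_width=12, slack=0)
Line 4: ['mineral'] (min_width=7, slack=5)
Line 5: ['diamond', 'any'] (min_width=11, slack=1)
Line 6: ['white', 'cat'] (min_width=9, slack=3)
Line 7: ['journey'] (min_width=7, slack=5)
Line 8: ['storm', 'desert'] (min_width=12, slack=0)
Line 9: ['six', 'six'] (min_width=7, slack=5)
Total lines: 9

Answer: 9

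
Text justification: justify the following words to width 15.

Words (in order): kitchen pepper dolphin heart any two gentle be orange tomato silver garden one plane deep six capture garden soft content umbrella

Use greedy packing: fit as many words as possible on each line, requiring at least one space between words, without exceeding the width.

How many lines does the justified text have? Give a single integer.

Line 1: ['kitchen', 'pepper'] (min_width=14, slack=1)
Line 2: ['dolphin', 'heart'] (min_width=13, slack=2)
Line 3: ['any', 'two', 'gentle'] (min_width=14, slack=1)
Line 4: ['be', 'orange'] (min_width=9, slack=6)
Line 5: ['tomato', 'silver'] (min_width=13, slack=2)
Line 6: ['garden', 'one'] (min_width=10, slack=5)
Line 7: ['plane', 'deep', 'six'] (min_width=14, slack=1)
Line 8: ['capture', 'garden'] (min_width=14, slack=1)
Line 9: ['soft', 'content'] (min_width=12, slack=3)
Line 10: ['umbrella'] (min_width=8, slack=7)
Total lines: 10

Answer: 10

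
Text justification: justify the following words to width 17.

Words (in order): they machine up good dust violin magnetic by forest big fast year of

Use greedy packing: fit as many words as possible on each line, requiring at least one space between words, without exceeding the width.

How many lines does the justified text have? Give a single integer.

Answer: 5

Derivation:
Line 1: ['they', 'machine', 'up'] (min_width=15, slack=2)
Line 2: ['good', 'dust', 'violin'] (min_width=16, slack=1)
Line 3: ['magnetic', 'by'] (min_width=11, slack=6)
Line 4: ['forest', 'big', 'fast'] (min_width=15, slack=2)
Line 5: ['year', 'of'] (min_width=7, slack=10)
Total lines: 5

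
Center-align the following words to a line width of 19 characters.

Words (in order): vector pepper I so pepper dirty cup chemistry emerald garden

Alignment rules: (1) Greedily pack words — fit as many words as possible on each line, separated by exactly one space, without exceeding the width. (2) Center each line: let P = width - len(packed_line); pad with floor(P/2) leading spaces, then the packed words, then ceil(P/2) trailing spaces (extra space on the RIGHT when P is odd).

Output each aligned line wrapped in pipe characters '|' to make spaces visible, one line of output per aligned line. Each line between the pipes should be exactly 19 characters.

Line 1: ['vector', 'pepper', 'I', 'so'] (min_width=18, slack=1)
Line 2: ['pepper', 'dirty', 'cup'] (min_width=16, slack=3)
Line 3: ['chemistry', 'emerald'] (min_width=17, slack=2)
Line 4: ['garden'] (min_width=6, slack=13)

Answer: |vector pepper I so |
| pepper dirty cup  |
| chemistry emerald |
|      garden       |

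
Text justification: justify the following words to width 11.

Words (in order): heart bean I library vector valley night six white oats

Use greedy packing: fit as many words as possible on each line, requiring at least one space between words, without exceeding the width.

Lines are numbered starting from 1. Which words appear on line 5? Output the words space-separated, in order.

Answer: night six

Derivation:
Line 1: ['heart', 'bean'] (min_width=10, slack=1)
Line 2: ['I', 'library'] (min_width=9, slack=2)
Line 3: ['vector'] (min_width=6, slack=5)
Line 4: ['valley'] (min_width=6, slack=5)
Line 5: ['night', 'six'] (min_width=9, slack=2)
Line 6: ['white', 'oats'] (min_width=10, slack=1)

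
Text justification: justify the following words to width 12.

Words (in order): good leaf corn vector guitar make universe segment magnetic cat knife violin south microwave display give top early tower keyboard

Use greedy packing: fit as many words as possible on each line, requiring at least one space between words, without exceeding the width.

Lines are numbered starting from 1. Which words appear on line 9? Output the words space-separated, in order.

Line 1: ['good', 'leaf'] (min_width=9, slack=3)
Line 2: ['corn', 'vector'] (min_width=11, slack=1)
Line 3: ['guitar', 'make'] (min_width=11, slack=1)
Line 4: ['universe'] (min_width=8, slack=4)
Line 5: ['segment'] (min_width=7, slack=5)
Line 6: ['magnetic', 'cat'] (min_width=12, slack=0)
Line 7: ['knife', 'violin'] (min_width=12, slack=0)
Line 8: ['south'] (min_width=5, slack=7)
Line 9: ['microwave'] (min_width=9, slack=3)
Line 10: ['display', 'give'] (min_width=12, slack=0)
Line 11: ['top', 'early'] (min_width=9, slack=3)
Line 12: ['tower'] (min_width=5, slack=7)
Line 13: ['keyboard'] (min_width=8, slack=4)

Answer: microwave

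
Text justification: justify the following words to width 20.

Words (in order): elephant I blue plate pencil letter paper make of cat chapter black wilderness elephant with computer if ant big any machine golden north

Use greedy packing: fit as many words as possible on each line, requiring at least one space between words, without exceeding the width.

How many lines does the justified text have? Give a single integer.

Answer: 8

Derivation:
Line 1: ['elephant', 'I', 'blue'] (min_width=15, slack=5)
Line 2: ['plate', 'pencil', 'letter'] (min_width=19, slack=1)
Line 3: ['paper', 'make', 'of', 'cat'] (min_width=17, slack=3)
Line 4: ['chapter', 'black'] (min_width=13, slack=7)
Line 5: ['wilderness', 'elephant'] (min_width=19, slack=1)
Line 6: ['with', 'computer', 'if', 'ant'] (min_width=20, slack=0)
Line 7: ['big', 'any', 'machine'] (min_width=15, slack=5)
Line 8: ['golden', 'north'] (min_width=12, slack=8)
Total lines: 8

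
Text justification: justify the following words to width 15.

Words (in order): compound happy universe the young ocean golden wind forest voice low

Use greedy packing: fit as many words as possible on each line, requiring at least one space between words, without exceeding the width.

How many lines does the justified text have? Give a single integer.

Answer: 6

Derivation:
Line 1: ['compound', 'happy'] (min_width=14, slack=1)
Line 2: ['universe', 'the'] (min_width=12, slack=3)
Line 3: ['young', 'ocean'] (min_width=11, slack=4)
Line 4: ['golden', 'wind'] (min_width=11, slack=4)
Line 5: ['forest', 'voice'] (min_width=12, slack=3)
Line 6: ['low'] (min_width=3, slack=12)
Total lines: 6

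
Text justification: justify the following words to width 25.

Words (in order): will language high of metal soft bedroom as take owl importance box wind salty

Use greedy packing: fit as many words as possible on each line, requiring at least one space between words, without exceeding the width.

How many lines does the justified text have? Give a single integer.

Answer: 4

Derivation:
Line 1: ['will', 'language', 'high', 'of'] (min_width=21, slack=4)
Line 2: ['metal', 'soft', 'bedroom', 'as'] (min_width=21, slack=4)
Line 3: ['take', 'owl', 'importance', 'box'] (min_width=23, slack=2)
Line 4: ['wind', 'salty'] (min_width=10, slack=15)
Total lines: 4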